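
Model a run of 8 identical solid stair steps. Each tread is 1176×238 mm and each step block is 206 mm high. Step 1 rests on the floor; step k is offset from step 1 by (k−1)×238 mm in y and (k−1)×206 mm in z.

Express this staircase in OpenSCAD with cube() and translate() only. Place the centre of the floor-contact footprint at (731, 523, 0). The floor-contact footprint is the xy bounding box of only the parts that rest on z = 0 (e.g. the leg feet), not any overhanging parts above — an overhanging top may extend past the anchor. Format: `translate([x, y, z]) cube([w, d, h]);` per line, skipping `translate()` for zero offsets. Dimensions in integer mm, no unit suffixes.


translate([143, 404, 0]) cube([1176, 238, 206]);
translate([143, 642, 206]) cube([1176, 238, 206]);
translate([143, 880, 412]) cube([1176, 238, 206]);
translate([143, 1118, 618]) cube([1176, 238, 206]);
translate([143, 1356, 824]) cube([1176, 238, 206]);
translate([143, 1594, 1030]) cube([1176, 238, 206]);
translate([143, 1832, 1236]) cube([1176, 238, 206]);
translate([143, 2070, 1442]) cube([1176, 238, 206]);


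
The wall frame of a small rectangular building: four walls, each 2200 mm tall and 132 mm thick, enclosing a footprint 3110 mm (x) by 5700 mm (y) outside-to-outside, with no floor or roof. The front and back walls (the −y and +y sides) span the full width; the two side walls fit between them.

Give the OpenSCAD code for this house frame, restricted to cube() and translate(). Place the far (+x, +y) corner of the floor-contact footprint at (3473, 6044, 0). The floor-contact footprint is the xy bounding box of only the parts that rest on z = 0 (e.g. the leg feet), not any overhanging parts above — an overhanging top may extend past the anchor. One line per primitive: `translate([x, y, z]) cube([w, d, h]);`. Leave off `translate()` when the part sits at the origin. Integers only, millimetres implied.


translate([363, 344, 0]) cube([3110, 132, 2200]);
translate([363, 5912, 0]) cube([3110, 132, 2200]);
translate([363, 476, 0]) cube([132, 5436, 2200]);
translate([3341, 476, 0]) cube([132, 5436, 2200]);


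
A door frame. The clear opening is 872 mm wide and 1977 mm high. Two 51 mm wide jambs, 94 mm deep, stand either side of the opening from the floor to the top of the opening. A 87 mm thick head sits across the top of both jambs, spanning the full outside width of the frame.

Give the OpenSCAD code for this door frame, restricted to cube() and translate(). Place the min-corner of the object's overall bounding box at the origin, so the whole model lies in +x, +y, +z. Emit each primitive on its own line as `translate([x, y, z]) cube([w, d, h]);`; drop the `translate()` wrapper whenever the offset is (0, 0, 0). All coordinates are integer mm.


cube([51, 94, 1977]);
translate([923, 0, 0]) cube([51, 94, 1977]);
translate([0, 0, 1977]) cube([974, 94, 87]);


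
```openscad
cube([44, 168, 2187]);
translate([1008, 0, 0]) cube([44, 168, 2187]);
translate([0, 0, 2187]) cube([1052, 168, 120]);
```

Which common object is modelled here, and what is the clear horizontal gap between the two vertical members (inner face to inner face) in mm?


A door frame. The clear opening width is 964 mm.

Two 2187 mm tall posts with a header on top — a door frame. The left jamb is 44 mm wide at x = 0; the right jamb starts at x = 1008. The clear opening is 1008 − 44 = 964 mm.


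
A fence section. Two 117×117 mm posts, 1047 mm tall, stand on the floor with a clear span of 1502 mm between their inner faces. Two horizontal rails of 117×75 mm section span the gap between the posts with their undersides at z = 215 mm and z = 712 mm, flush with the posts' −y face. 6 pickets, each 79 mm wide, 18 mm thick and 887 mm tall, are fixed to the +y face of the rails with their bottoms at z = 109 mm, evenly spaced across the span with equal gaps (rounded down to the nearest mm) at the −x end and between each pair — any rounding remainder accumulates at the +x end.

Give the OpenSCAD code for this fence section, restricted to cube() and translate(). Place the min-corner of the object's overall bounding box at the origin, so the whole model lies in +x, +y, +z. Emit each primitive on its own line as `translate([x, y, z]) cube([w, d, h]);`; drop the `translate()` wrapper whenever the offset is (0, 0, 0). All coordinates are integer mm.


cube([117, 117, 1047]);
translate([1619, 0, 0]) cube([117, 117, 1047]);
translate([117, 0, 215]) cube([1502, 117, 75]);
translate([117, 0, 712]) cube([1502, 117, 75]);
translate([263, 117, 109]) cube([79, 18, 887]);
translate([488, 117, 109]) cube([79, 18, 887]);
translate([713, 117, 109]) cube([79, 18, 887]);
translate([938, 117, 109]) cube([79, 18, 887]);
translate([1163, 117, 109]) cube([79, 18, 887]);
translate([1388, 117, 109]) cube([79, 18, 887]);


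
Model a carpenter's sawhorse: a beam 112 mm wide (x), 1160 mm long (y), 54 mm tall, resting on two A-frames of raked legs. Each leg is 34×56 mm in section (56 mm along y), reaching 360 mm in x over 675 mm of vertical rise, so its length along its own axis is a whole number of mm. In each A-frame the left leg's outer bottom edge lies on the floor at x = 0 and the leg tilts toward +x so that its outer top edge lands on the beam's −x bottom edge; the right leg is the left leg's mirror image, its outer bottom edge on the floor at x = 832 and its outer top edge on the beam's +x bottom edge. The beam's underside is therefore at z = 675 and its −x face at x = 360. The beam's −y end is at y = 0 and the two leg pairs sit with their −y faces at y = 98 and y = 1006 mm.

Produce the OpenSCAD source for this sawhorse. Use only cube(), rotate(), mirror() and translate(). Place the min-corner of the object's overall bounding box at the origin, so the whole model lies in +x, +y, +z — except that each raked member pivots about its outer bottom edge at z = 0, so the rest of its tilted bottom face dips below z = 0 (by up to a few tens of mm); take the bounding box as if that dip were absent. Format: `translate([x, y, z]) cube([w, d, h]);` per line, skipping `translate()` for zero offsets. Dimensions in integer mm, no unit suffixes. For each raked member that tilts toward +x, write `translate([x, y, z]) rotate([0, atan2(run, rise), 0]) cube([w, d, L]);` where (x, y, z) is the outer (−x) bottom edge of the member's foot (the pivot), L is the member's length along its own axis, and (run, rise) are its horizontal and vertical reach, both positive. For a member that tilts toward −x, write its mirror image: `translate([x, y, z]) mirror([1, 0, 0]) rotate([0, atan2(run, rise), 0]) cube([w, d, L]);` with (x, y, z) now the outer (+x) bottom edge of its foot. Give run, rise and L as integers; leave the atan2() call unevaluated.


translate([360, 0, 675]) cube([112, 1160, 54]);
translate([0, 98, 0]) rotate([0, atan2(360, 675), 0]) cube([34, 56, 765]);
translate([832, 98, 0]) mirror([1, 0, 0]) rotate([0, atan2(360, 675), 0]) cube([34, 56, 765]);
translate([0, 1006, 0]) rotate([0, atan2(360, 675), 0]) cube([34, 56, 765]);
translate([832, 1006, 0]) mirror([1, 0, 0]) rotate([0, atan2(360, 675), 0]) cube([34, 56, 765]);


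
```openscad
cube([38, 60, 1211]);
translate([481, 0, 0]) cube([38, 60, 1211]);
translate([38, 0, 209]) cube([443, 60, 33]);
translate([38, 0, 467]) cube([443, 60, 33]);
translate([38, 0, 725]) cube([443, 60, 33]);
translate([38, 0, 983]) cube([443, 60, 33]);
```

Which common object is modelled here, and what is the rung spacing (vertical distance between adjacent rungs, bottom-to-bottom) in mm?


A ladder. The rung spacing is 258 mm.

Two tall 38×60 posts with 4 short bars between them — a ladder. Adjacent rungs sit at z = 209 and z = 467, so the spacing is 467 − 209 = 258 mm.


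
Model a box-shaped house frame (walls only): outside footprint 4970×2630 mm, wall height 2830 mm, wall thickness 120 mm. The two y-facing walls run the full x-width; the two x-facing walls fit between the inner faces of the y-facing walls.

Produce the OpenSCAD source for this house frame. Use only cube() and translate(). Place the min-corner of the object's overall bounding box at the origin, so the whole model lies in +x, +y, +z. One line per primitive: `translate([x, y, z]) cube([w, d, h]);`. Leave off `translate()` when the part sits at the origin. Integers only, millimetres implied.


cube([4970, 120, 2830]);
translate([0, 2510, 0]) cube([4970, 120, 2830]);
translate([0, 120, 0]) cube([120, 2390, 2830]);
translate([4850, 120, 0]) cube([120, 2390, 2830]);


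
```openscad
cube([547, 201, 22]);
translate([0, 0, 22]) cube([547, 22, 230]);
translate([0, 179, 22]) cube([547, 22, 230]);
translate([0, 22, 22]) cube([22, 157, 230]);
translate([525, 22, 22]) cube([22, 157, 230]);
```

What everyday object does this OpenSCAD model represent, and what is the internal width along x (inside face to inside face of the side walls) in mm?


An open box. The internal width is 503 mm.

A 547×201 base slab with four walls standing on it — an open box. The base is 547 mm wide and the walls are 22 mm thick, so the internal width is 547 − 2 × 22 = 503 mm.


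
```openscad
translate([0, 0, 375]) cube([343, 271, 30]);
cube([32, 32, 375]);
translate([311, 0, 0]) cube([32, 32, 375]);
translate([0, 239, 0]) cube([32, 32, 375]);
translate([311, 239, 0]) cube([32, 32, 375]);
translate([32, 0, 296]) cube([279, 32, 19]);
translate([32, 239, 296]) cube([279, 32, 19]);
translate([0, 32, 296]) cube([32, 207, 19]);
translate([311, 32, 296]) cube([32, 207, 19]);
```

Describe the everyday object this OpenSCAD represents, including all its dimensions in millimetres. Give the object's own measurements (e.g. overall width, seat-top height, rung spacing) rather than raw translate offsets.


A simple wooden stool: a rectangular seat 343 mm (x) by 271 mm (y), 30 mm thick, top face at z = 405 mm, on four square legs, each 32×32 mm in cross-section. The legs rest on z = 0, each flush with a corner of the seat. Four stretchers, 32 mm wide and 19 mm tall, connect adjacent legs with their undersides at z = 296 mm, each running between the inner faces of the legs it joins and aligned with the legs' outer faces on the other axis.


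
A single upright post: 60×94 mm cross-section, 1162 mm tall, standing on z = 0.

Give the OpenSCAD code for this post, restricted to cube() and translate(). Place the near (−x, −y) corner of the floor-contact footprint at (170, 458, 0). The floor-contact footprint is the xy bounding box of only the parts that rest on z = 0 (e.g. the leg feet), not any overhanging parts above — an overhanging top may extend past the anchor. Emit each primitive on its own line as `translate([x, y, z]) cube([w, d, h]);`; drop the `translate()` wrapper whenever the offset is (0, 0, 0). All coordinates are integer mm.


translate([170, 458, 0]) cube([60, 94, 1162]);


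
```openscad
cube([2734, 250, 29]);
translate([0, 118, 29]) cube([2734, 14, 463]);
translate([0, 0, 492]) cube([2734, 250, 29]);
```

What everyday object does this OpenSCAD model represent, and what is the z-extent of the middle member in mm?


An I-beam. The web height is 463 mm.

Two wide flanges with a thin centred web — an I-beam. Overall 521 mm minus two 29 mm flanges gives a web of 521 − 2·29 = 463 mm.


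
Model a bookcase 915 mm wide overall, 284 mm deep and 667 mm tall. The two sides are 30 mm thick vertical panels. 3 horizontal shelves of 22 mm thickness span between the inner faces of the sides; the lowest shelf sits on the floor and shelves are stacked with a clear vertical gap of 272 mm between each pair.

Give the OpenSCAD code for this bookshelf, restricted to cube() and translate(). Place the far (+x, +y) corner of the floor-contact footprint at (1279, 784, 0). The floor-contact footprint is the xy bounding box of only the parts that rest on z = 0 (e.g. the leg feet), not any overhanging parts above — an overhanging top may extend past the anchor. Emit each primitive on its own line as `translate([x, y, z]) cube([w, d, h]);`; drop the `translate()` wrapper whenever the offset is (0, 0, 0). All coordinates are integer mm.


translate([364, 500, 0]) cube([30, 284, 667]);
translate([1249, 500, 0]) cube([30, 284, 667]);
translate([394, 500, 0]) cube([855, 284, 22]);
translate([394, 500, 294]) cube([855, 284, 22]);
translate([394, 500, 588]) cube([855, 284, 22]);


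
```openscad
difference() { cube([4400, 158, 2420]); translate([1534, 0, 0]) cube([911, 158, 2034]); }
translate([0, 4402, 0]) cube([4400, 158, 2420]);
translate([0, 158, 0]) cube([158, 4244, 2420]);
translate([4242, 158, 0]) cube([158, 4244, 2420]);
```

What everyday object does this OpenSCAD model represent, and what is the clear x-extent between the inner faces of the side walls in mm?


A single room. The interior width is 4084 mm.

Four walls enclosing a rectangle with a door in the front wall — a room. Outside width 4400 minus two 158 mm walls gives 4084 mm.


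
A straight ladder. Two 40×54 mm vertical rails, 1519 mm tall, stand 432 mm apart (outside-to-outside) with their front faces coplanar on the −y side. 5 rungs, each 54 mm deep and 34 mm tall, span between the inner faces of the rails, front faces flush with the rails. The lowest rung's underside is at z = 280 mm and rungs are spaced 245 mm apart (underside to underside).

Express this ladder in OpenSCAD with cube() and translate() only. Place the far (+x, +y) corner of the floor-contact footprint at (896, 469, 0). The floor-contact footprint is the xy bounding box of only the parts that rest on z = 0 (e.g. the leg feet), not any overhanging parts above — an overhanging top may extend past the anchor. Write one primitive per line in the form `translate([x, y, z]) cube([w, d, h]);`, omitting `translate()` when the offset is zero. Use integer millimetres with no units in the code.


// rung span = 432 - 2*40 = 352
// rung[k] z = 280 + k*245
translate([464, 415, 0]) cube([40, 54, 1519]);
translate([856, 415, 0]) cube([40, 54, 1519]);
translate([504, 415, 280]) cube([352, 54, 34]);
translate([504, 415, 525]) cube([352, 54, 34]);
translate([504, 415, 770]) cube([352, 54, 34]);
translate([504, 415, 1015]) cube([352, 54, 34]);
translate([504, 415, 1260]) cube([352, 54, 34]);


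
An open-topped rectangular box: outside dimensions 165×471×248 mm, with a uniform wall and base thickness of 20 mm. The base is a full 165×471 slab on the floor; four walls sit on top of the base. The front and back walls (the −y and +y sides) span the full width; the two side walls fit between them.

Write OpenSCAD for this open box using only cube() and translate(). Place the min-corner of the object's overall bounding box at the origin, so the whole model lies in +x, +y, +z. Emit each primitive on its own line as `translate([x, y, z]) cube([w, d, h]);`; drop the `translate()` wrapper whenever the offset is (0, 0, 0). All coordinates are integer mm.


cube([165, 471, 20]);
translate([0, 0, 20]) cube([165, 20, 228]);
translate([0, 451, 20]) cube([165, 20, 228]);
translate([0, 20, 20]) cube([20, 431, 228]);
translate([145, 20, 20]) cube([20, 431, 228]);


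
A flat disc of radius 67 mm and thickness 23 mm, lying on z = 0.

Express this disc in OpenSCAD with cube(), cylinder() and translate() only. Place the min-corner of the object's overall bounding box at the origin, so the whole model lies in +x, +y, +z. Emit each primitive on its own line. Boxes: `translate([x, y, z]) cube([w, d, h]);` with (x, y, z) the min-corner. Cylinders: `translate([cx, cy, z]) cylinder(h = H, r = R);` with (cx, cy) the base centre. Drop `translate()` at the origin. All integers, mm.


translate([67, 67, 0]) cylinder(h = 23, r = 67);


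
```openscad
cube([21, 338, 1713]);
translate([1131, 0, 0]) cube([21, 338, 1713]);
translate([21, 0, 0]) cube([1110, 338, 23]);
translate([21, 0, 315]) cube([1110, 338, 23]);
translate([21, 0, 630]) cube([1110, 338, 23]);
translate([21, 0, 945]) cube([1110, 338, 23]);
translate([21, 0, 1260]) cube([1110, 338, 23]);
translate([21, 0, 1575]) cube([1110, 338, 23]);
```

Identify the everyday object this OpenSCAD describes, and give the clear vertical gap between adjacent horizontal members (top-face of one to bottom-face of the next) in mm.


A bookshelf. The clear shelf gap is 292 mm.

Two tall side panels with 6 horizontal boards between them — a bookshelf. The first two shelf undersides are at z = 0 and z = 315; with shelf thickness 23, the clear gap is 315 − 0 − 23 = 292 mm.


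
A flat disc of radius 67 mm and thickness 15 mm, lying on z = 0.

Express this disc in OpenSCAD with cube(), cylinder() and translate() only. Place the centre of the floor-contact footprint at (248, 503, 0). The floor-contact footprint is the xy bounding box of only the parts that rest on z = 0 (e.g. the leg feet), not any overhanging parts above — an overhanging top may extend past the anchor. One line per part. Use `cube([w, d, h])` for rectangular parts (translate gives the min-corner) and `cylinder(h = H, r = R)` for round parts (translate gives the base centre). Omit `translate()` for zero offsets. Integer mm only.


translate([248, 503, 0]) cylinder(h = 15, r = 67);


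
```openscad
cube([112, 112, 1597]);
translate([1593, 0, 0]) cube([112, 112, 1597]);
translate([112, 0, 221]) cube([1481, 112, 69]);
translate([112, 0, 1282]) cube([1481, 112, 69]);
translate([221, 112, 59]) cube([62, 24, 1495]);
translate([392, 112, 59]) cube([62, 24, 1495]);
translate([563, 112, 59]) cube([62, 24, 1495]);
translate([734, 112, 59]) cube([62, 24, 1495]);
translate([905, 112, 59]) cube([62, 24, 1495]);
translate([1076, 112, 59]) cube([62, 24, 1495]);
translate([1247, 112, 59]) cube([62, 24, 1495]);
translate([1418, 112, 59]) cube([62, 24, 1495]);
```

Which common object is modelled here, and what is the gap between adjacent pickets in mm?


A fence section. The picket gap is 109 mm.

Two posts, two rails, 8 pickets — a fence section. Span 1481 mm holds 8 pickets of 62 mm with 9 equal gaps: ⌊(1481 − 8·62) / 9⌋ = 109 mm.


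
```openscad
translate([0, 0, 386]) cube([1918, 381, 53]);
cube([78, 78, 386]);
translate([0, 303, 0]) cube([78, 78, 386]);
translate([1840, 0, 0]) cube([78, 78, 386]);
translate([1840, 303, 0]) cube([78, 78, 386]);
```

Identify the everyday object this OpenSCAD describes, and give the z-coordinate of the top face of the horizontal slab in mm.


A bench. The seat-top height is 439 mm.

A long slab on four corner posts — a bench. The slab sits at z = 386 with thickness 53, so the top is 386 + 53 = 439 mm.


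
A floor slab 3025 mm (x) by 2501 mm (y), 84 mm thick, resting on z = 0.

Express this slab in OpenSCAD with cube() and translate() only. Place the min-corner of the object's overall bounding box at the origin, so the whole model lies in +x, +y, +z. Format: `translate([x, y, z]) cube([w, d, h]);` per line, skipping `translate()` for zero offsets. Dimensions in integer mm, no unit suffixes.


cube([3025, 2501, 84]);


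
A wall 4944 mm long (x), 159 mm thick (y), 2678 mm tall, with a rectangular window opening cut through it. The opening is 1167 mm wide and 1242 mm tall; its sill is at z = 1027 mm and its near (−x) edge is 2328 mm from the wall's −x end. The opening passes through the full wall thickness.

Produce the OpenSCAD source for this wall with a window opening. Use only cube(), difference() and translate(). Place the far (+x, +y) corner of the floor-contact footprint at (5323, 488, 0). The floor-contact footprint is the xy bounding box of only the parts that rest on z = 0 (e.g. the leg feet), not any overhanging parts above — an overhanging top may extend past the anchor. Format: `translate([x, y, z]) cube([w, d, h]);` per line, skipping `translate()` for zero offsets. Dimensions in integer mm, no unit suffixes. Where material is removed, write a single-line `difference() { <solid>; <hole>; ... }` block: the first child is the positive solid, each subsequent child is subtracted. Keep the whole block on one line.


difference() { translate([379, 329, 0]) cube([4944, 159, 2678]); translate([2707, 329, 1027]) cube([1167, 159, 1242]); }


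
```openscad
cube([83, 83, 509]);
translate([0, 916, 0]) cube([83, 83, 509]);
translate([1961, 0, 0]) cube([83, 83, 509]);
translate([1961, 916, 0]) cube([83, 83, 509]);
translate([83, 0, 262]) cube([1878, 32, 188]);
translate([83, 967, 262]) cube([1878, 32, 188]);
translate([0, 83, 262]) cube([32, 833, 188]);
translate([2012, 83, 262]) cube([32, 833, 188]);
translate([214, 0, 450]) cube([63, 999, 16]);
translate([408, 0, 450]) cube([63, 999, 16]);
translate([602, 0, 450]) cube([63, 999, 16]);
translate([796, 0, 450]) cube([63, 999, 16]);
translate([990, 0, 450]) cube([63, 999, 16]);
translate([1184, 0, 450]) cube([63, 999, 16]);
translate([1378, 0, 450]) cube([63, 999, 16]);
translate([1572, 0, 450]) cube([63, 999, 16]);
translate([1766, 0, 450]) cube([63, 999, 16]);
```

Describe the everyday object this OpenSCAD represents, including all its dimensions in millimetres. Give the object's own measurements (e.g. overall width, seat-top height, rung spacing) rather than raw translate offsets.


A bed frame 2044 mm long (x) by 999 mm wide (y). Four 83×83 mm corner posts, 509 mm tall, at the corners of the footprint. Four rails of 32 mm thickness and 188 mm height run between adjacent posts with their undersides at z = 262 mm, their outer faces flush with the outside of the frame (the two x-running rails run between the posts' inner faces; the two y-running rails run between the posts' inner faces). 9 slats, each 63 mm wide (x) and 16 mm thick, lie across the top of the two x-running rails, running the full 999 mm width of the frame in y; along x they sit between the end posts with a 131 mm gap after the −x posts and between neighbouring slats, leaving 132 mm before the +x posts.


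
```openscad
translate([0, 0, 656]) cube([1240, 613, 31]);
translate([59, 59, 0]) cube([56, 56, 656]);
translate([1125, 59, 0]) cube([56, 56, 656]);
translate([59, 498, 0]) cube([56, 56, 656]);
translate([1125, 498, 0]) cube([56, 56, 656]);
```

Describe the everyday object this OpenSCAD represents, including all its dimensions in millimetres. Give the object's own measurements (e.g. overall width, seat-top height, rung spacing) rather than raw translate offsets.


A table: top 1240 mm (x) × 613 mm (y), 31 mm thick, upper face at z = 687 mm, on four 56×56 mm square legs, each inset 59 mm from the nearest pair of top edges from z = 0 to the bottom of the top.


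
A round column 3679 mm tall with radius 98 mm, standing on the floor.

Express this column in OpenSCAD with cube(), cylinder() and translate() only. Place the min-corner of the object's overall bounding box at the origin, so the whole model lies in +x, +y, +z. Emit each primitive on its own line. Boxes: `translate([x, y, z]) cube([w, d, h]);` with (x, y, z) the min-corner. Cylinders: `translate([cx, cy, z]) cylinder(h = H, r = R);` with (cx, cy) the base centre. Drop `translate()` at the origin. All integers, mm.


translate([98, 98, 0]) cylinder(h = 3679, r = 98);


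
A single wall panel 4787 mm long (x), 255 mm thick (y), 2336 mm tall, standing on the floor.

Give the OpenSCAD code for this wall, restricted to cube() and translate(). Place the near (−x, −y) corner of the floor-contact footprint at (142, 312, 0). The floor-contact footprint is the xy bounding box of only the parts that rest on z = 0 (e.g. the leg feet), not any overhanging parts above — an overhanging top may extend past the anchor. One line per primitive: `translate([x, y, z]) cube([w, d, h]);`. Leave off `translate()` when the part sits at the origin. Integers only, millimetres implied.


translate([142, 312, 0]) cube([4787, 255, 2336]);


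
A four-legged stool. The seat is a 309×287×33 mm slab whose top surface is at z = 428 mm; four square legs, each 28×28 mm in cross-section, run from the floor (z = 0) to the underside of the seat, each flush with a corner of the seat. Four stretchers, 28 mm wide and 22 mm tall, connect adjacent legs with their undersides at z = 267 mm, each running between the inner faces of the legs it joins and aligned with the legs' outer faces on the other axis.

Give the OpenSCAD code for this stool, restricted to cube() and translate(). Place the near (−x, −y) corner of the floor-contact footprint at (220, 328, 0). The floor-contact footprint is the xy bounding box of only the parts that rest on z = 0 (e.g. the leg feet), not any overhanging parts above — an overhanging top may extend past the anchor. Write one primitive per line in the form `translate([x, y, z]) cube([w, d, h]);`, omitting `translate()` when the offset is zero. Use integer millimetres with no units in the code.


// leg_h = 428 - 33 = 395
// stretcher span = 309 - 2*28 = 253
translate([220, 328, 395]) cube([309, 287, 33]);
translate([220, 328, 0]) cube([28, 28, 395]);
translate([501, 328, 0]) cube([28, 28, 395]);
translate([220, 587, 0]) cube([28, 28, 395]);
translate([501, 587, 0]) cube([28, 28, 395]);
translate([248, 328, 267]) cube([253, 28, 22]);
translate([248, 587, 267]) cube([253, 28, 22]);
translate([220, 356, 267]) cube([28, 231, 22]);
translate([501, 356, 267]) cube([28, 231, 22]);


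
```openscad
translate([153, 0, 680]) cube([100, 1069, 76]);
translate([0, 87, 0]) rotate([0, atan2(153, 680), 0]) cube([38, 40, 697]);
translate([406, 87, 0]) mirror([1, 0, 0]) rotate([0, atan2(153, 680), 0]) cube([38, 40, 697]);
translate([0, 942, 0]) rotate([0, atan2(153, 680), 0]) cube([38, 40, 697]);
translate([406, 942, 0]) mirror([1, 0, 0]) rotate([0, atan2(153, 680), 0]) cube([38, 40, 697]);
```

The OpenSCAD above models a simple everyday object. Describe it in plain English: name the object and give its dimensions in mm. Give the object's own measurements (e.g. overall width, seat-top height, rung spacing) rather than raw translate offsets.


A sawhorse. A 100×1069×76 mm beam (x, y, z) sits on two A-frame leg pairs. Each pair is two raked legs of 38×40 mm section (40 mm along y) splaying symmetrically in x. Each leg rises 680 mm vertically over 153 mm of horizontal reach and is 697 mm long along its own axis. Every leg's outer bottom edge rests on the floor and its outer top edge meets a bottom edge of the beam — the left legs (tilting toward +x) meet the beam's −x bottom edge, the right legs (their mirror images, tilting toward −x) meet its +x bottom edge — so the leg tops tuck under the beam, the beam's underside is 680 mm above the floor, and the feet are 406 mm apart outside-to-outside with the beam centred between them. The two leg pairs are set in 87 mm from either end of the beam.


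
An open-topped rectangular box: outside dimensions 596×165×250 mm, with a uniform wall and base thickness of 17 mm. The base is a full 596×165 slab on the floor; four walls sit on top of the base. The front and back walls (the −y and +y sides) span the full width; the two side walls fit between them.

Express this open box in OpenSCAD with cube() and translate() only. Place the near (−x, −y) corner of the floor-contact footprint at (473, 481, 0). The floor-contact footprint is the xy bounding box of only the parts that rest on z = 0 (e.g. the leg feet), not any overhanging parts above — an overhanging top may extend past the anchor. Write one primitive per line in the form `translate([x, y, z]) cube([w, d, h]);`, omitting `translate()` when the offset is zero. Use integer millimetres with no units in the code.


translate([473, 481, 0]) cube([596, 165, 17]);
translate([473, 481, 17]) cube([596, 17, 233]);
translate([473, 629, 17]) cube([596, 17, 233]);
translate([473, 498, 17]) cube([17, 131, 233]);
translate([1052, 498, 17]) cube([17, 131, 233]);


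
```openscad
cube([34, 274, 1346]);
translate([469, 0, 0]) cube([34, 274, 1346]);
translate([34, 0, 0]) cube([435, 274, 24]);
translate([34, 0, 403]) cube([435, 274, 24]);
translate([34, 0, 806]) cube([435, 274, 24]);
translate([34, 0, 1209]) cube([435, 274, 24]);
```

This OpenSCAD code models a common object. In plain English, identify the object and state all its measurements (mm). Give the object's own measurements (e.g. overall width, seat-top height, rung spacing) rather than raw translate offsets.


An open bookshelf. Two side panels, each 34 mm thick, 274 mm deep and 1346 mm tall, stand 503 mm apart (outside-to-outside). Between them sit 4 shelves, each 24 mm thick and 274 mm deep, spanning the full gap between the sides. The bottom shelf rests on the floor (its underside at z = 0) and the clear gap between one shelf's top and the next shelf's underside is 379 mm.


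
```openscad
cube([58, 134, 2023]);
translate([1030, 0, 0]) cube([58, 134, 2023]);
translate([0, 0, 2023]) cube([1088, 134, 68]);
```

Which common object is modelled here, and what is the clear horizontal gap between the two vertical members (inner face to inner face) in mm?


A door frame. The clear opening width is 972 mm.

Two 2023 mm tall posts with a header on top — a door frame. The left jamb is 58 mm wide at x = 0; the right jamb starts at x = 1030. The clear opening is 1030 − 58 = 972 mm.


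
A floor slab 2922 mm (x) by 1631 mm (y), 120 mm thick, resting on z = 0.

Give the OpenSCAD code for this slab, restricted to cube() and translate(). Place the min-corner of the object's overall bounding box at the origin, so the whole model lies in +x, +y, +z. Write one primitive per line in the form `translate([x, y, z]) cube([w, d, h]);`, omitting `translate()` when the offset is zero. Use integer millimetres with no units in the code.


cube([2922, 1631, 120]);


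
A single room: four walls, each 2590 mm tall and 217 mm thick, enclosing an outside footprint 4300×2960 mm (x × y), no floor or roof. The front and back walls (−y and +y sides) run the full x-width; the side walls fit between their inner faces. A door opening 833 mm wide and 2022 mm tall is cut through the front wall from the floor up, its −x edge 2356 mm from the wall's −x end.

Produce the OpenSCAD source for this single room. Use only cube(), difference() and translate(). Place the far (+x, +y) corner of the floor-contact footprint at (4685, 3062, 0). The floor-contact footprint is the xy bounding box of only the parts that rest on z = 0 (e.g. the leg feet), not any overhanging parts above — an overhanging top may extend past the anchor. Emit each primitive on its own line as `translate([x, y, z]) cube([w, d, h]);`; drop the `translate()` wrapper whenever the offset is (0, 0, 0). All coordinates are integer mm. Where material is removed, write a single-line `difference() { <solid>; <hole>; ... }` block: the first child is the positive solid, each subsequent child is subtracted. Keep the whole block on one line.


difference() { translate([385, 102, 0]) cube([4300, 217, 2590]); translate([2741, 102, 0]) cube([833, 217, 2022]); }
translate([385, 2845, 0]) cube([4300, 217, 2590]);
translate([385, 319, 0]) cube([217, 2526, 2590]);
translate([4468, 319, 0]) cube([217, 2526, 2590]);


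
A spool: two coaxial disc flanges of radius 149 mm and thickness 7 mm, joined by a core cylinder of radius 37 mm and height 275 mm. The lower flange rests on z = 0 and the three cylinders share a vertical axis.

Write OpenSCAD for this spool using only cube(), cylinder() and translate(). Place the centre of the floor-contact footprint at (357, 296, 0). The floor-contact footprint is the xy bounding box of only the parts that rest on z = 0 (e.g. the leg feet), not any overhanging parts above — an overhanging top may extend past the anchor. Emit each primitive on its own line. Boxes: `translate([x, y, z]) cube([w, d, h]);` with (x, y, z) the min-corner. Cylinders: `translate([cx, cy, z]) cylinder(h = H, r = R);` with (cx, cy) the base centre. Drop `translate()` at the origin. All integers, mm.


translate([357, 296, 0]) cylinder(h = 7, r = 149);
translate([357, 296, 7]) cylinder(h = 275, r = 37);
translate([357, 296, 282]) cylinder(h = 7, r = 149);


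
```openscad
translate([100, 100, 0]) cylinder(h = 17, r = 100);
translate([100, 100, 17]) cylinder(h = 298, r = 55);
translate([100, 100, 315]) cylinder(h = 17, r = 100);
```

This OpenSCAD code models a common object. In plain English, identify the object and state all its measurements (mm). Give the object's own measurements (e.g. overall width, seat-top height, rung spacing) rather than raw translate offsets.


A spool: two coaxial disc flanges of radius 100 mm and thickness 17 mm, joined by a core cylinder of radius 55 mm and height 298 mm. The lower flange rests on z = 0 and the three cylinders share a vertical axis.


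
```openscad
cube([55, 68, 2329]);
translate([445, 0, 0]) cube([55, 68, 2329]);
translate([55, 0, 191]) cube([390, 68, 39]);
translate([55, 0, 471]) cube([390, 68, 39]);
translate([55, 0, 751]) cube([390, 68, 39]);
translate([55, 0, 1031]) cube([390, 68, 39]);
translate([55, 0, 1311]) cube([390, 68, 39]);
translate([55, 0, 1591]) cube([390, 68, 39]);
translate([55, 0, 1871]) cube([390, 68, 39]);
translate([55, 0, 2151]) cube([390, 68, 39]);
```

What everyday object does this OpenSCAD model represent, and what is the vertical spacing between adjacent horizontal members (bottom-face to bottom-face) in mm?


A ladder. The rung spacing is 280 mm.

Two tall 55×68 posts with 8 short bars between them — a ladder. Adjacent rungs sit at z = 191 and z = 471, so the spacing is 471 − 191 = 280 mm.


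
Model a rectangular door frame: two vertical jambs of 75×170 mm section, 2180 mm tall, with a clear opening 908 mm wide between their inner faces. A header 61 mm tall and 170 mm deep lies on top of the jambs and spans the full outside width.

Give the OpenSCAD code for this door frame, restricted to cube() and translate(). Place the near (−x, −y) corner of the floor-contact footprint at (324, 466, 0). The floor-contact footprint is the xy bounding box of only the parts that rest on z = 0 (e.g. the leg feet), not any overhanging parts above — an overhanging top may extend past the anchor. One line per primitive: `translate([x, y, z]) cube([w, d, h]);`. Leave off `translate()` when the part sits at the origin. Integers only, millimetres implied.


translate([324, 466, 0]) cube([75, 170, 2180]);
translate([1307, 466, 0]) cube([75, 170, 2180]);
translate([324, 466, 2180]) cube([1058, 170, 61]);


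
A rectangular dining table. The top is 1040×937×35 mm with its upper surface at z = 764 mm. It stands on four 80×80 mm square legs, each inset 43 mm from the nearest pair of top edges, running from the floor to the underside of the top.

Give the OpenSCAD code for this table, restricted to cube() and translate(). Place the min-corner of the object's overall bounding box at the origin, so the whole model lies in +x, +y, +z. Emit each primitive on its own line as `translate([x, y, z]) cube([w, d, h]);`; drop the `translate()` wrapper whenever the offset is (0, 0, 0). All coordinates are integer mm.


translate([0, 0, 729]) cube([1040, 937, 35]);
translate([43, 43, 0]) cube([80, 80, 729]);
translate([917, 43, 0]) cube([80, 80, 729]);
translate([43, 814, 0]) cube([80, 80, 729]);
translate([917, 814, 0]) cube([80, 80, 729]);


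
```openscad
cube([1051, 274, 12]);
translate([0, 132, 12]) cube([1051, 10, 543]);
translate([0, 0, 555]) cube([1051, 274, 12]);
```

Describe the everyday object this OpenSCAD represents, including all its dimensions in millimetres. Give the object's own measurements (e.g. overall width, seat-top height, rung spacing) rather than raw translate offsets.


An I-beam lying along x, 1051 mm long. Overall section height 567 mm. Two flanges 274 mm wide (y) and 12 mm thick, one on the floor and one at the top; a web 10 mm thick runs between them, centred on the flange width.


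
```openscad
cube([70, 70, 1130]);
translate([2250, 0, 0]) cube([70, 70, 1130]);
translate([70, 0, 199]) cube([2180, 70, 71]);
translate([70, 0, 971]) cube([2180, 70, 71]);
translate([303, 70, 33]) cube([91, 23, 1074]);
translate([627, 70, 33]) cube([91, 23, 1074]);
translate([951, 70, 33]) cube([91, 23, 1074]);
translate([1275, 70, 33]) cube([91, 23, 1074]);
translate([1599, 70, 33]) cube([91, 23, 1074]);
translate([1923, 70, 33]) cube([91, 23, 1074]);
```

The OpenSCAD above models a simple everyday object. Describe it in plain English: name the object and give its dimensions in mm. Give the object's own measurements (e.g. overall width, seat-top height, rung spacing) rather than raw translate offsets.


A fence section. Two 70×70 mm posts, 1130 mm tall, stand on the floor with a clear span of 2180 mm between their inner faces. Two horizontal rails of 70×71 mm section span the gap between the posts with their undersides at z = 199 mm and z = 971 mm, flush with the posts' −y face. 6 pickets, each 91 mm wide, 23 mm thick and 1074 mm tall, are fixed to the +y face of the rails with their bottoms at z = 33 mm, spaced across the span with a 233 mm gap after the −x post and between neighbouring pickets, with 236 mm left before the +x post.


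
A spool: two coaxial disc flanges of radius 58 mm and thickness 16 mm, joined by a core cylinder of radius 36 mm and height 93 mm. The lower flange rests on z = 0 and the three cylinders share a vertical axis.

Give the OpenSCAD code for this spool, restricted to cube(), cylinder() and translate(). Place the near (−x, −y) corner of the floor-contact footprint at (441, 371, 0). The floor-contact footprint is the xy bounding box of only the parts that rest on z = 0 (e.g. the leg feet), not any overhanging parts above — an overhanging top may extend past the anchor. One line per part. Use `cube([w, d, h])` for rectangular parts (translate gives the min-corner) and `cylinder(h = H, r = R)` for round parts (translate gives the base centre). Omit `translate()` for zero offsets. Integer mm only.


translate([499, 429, 0]) cylinder(h = 16, r = 58);
translate([499, 429, 16]) cylinder(h = 93, r = 36);
translate([499, 429, 109]) cylinder(h = 16, r = 58);


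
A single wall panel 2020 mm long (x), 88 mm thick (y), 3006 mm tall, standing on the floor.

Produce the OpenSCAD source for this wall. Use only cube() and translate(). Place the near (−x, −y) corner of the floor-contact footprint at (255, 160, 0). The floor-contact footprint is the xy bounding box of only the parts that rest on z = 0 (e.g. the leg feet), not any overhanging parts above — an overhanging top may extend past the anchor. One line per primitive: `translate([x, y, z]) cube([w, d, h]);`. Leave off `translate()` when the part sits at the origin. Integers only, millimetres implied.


translate([255, 160, 0]) cube([2020, 88, 3006]);


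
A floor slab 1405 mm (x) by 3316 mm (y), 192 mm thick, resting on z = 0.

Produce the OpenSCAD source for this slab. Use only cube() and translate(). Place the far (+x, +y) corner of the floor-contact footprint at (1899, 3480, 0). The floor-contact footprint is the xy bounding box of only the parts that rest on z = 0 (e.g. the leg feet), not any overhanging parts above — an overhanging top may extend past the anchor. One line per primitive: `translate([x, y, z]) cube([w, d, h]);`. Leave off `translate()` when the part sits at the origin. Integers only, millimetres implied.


translate([494, 164, 0]) cube([1405, 3316, 192]);


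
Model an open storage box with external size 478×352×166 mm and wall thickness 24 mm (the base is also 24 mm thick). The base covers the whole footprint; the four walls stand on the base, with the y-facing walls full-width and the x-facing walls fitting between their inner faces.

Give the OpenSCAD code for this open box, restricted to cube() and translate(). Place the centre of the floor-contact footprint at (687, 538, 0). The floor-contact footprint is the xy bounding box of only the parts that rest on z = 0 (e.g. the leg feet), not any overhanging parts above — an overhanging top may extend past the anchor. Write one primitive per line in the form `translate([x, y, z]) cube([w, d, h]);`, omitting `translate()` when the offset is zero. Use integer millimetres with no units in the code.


translate([448, 362, 0]) cube([478, 352, 24]);
translate([448, 362, 24]) cube([478, 24, 142]);
translate([448, 690, 24]) cube([478, 24, 142]);
translate([448, 386, 24]) cube([24, 304, 142]);
translate([902, 386, 24]) cube([24, 304, 142]);
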